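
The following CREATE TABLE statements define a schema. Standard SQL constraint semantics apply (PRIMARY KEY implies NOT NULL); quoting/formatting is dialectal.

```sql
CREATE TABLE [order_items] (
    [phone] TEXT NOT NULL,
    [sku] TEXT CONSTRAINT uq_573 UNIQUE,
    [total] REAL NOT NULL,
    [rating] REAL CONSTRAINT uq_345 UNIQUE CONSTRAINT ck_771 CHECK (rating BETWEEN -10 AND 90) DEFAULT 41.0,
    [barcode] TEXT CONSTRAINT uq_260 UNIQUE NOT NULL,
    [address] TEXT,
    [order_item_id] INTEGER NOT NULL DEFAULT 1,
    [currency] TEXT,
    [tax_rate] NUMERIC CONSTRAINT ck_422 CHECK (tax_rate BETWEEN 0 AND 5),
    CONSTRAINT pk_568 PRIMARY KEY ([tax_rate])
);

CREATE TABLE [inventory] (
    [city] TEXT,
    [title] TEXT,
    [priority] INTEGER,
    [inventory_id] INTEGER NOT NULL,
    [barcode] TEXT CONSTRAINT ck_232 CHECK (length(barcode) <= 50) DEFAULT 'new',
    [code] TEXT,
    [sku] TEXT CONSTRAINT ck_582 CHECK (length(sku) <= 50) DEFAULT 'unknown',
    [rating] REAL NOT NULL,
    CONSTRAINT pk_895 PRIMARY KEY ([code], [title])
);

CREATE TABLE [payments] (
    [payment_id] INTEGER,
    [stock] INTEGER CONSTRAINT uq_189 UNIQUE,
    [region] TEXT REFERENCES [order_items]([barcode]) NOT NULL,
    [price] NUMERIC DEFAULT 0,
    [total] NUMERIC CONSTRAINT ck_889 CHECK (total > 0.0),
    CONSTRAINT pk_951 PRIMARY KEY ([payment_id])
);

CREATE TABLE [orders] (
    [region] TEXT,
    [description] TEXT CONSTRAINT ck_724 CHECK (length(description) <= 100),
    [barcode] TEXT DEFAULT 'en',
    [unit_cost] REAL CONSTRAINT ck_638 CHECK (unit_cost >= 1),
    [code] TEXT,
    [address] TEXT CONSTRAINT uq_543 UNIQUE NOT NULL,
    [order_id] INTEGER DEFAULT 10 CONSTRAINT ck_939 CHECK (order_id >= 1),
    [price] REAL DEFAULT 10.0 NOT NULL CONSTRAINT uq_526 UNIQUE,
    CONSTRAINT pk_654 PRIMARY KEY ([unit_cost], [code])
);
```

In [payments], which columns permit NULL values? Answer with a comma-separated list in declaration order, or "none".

stock, price, total

- payment_id: part of the PRIMARY KEY, which implies NOT NULL → not nullable.
- stock: UNIQUE does not imply NOT NULL → nullable.
- region: declared NOT NULL → not nullable.
- price: DEFAULT only fills an omitted column; an explicit NULL is still allowed → nullable.
- total: CHECK does not forbid NULL (a CHECK constraint passes when its expression is NULL) → nullable.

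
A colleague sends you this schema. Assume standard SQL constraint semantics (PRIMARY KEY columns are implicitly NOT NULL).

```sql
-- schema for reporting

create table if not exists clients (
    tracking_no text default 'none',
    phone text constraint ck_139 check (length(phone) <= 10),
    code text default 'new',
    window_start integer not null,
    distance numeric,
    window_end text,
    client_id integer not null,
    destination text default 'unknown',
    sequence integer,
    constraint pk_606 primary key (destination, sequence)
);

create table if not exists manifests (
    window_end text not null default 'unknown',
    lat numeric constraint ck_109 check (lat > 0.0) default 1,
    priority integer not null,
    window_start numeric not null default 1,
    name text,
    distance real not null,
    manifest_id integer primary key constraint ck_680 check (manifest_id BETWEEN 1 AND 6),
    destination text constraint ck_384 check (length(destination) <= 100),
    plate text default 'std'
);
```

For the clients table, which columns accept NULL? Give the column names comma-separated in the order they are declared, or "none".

- tracking_no: DEFAULT only fills an omitted column; an explicit NULL is still allowed → nullable.
- phone: CHECK does not forbid NULL (a CHECK constraint passes when its expression is NULL) → nullable.
- code: DEFAULT only fills an omitted column; an explicit NULL is still allowed → nullable.
- window_start: declared NOT NULL → not nullable.
- distance: no NOT NULL constraint applies → nullable.
- window_end: no NOT NULL constraint applies → nullable.
- client_id: declared NOT NULL → not nullable.
- destination: part of the PRIMARY KEY, which implies NOT NULL → not nullable.
- sequence: part of the PRIMARY KEY, which implies NOT NULL → not nullable.

tracking_no, phone, code, distance, window_end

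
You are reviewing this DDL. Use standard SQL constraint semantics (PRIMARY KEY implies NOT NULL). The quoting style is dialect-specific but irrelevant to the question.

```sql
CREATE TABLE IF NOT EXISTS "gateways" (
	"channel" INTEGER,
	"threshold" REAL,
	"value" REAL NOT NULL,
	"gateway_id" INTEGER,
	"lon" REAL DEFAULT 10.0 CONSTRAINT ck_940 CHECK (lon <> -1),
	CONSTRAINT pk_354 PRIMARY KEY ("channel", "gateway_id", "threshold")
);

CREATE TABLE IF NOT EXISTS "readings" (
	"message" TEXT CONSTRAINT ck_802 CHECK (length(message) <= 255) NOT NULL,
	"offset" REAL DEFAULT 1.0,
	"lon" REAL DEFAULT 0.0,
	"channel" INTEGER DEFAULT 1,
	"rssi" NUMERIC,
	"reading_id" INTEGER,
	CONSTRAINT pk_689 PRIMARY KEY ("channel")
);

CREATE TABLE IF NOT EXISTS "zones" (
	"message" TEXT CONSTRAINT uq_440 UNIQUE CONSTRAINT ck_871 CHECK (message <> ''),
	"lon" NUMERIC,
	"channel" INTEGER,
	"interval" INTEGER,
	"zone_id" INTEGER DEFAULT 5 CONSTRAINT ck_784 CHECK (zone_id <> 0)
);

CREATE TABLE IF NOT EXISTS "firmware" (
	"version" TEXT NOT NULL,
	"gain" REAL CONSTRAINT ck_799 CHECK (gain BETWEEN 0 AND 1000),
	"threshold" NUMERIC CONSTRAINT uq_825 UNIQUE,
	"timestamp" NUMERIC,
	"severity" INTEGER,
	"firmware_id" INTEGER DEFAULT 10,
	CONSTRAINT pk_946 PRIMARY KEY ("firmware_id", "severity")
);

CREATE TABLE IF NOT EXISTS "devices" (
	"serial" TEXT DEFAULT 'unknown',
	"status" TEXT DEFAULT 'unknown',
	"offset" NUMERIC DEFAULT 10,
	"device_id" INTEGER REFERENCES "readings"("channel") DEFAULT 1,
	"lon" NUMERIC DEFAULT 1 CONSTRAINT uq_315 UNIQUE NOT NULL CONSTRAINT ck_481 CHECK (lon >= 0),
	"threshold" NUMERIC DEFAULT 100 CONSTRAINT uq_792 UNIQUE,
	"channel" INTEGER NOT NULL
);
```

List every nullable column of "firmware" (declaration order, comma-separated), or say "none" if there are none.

gain, threshold, timestamp

- version: declared NOT NULL → not nullable.
- gain: CHECK does not forbid NULL (a CHECK constraint passes when its expression is NULL) → nullable.
- threshold: UNIQUE does not imply NOT NULL → nullable.
- timestamp: no NOT NULL constraint applies → nullable.
- severity: part of the PRIMARY KEY, which implies NOT NULL → not nullable.
- firmware_id: part of the PRIMARY KEY, which implies NOT NULL → not nullable.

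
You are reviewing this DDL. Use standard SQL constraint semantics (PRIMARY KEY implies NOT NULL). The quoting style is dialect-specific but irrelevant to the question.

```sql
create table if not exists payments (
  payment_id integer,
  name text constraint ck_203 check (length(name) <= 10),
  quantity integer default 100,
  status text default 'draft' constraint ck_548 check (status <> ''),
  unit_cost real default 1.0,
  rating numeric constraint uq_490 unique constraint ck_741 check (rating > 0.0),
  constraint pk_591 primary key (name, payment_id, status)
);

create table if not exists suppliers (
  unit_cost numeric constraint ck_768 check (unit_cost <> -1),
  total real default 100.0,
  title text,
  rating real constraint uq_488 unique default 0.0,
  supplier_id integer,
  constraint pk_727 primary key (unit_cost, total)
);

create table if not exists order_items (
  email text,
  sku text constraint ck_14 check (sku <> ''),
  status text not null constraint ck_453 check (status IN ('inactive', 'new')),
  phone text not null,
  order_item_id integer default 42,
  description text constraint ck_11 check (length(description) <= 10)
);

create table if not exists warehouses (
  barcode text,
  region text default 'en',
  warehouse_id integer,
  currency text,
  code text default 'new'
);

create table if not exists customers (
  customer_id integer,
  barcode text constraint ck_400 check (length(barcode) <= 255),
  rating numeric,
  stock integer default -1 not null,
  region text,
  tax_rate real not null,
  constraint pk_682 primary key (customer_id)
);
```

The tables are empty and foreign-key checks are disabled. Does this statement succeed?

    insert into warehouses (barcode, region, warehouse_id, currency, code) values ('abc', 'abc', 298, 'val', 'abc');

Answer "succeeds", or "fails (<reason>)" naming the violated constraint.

warehouses has no NOT NULL or PRIMARY KEY columns.
No constraint is violated.

succeeds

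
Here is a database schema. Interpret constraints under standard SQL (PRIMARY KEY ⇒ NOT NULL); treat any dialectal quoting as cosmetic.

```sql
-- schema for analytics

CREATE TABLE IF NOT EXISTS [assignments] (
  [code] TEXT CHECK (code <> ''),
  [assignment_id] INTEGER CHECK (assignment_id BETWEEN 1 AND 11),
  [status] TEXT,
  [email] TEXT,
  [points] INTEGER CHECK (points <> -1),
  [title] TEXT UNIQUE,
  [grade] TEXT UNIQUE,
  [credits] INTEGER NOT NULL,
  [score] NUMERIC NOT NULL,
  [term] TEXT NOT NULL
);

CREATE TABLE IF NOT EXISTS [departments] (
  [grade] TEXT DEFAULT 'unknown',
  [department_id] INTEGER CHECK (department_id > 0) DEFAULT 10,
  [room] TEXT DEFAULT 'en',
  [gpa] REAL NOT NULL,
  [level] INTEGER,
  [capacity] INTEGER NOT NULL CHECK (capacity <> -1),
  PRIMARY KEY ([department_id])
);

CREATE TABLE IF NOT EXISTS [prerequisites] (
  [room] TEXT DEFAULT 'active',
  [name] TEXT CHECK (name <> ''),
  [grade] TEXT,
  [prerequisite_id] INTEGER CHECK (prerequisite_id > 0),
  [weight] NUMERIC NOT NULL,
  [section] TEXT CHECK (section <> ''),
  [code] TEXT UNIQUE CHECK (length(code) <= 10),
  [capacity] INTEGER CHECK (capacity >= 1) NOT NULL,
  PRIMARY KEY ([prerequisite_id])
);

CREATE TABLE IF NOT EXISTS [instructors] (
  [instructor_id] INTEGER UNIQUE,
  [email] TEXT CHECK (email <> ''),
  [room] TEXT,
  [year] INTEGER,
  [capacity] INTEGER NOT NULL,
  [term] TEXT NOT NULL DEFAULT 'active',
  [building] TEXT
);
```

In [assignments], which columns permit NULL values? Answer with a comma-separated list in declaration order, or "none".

code, assignment_id, status, email, points, title, grade

- code: CHECK does not forbid NULL (a CHECK constraint passes when its expression is NULL) → nullable.
- assignment_id: CHECK does not forbid NULL (a CHECK constraint passes when its expression is NULL) → nullable.
- status: no NOT NULL constraint applies → nullable.
- email: no NOT NULL constraint applies → nullable.
- points: CHECK does not forbid NULL (a CHECK constraint passes when its expression is NULL) → nullable.
- title: UNIQUE does not imply NOT NULL → nullable.
- grade: UNIQUE does not imply NOT NULL → nullable.
- credits: declared NOT NULL → not nullable.
- score: declared NOT NULL → not nullable.
- term: declared NOT NULL → not nullable.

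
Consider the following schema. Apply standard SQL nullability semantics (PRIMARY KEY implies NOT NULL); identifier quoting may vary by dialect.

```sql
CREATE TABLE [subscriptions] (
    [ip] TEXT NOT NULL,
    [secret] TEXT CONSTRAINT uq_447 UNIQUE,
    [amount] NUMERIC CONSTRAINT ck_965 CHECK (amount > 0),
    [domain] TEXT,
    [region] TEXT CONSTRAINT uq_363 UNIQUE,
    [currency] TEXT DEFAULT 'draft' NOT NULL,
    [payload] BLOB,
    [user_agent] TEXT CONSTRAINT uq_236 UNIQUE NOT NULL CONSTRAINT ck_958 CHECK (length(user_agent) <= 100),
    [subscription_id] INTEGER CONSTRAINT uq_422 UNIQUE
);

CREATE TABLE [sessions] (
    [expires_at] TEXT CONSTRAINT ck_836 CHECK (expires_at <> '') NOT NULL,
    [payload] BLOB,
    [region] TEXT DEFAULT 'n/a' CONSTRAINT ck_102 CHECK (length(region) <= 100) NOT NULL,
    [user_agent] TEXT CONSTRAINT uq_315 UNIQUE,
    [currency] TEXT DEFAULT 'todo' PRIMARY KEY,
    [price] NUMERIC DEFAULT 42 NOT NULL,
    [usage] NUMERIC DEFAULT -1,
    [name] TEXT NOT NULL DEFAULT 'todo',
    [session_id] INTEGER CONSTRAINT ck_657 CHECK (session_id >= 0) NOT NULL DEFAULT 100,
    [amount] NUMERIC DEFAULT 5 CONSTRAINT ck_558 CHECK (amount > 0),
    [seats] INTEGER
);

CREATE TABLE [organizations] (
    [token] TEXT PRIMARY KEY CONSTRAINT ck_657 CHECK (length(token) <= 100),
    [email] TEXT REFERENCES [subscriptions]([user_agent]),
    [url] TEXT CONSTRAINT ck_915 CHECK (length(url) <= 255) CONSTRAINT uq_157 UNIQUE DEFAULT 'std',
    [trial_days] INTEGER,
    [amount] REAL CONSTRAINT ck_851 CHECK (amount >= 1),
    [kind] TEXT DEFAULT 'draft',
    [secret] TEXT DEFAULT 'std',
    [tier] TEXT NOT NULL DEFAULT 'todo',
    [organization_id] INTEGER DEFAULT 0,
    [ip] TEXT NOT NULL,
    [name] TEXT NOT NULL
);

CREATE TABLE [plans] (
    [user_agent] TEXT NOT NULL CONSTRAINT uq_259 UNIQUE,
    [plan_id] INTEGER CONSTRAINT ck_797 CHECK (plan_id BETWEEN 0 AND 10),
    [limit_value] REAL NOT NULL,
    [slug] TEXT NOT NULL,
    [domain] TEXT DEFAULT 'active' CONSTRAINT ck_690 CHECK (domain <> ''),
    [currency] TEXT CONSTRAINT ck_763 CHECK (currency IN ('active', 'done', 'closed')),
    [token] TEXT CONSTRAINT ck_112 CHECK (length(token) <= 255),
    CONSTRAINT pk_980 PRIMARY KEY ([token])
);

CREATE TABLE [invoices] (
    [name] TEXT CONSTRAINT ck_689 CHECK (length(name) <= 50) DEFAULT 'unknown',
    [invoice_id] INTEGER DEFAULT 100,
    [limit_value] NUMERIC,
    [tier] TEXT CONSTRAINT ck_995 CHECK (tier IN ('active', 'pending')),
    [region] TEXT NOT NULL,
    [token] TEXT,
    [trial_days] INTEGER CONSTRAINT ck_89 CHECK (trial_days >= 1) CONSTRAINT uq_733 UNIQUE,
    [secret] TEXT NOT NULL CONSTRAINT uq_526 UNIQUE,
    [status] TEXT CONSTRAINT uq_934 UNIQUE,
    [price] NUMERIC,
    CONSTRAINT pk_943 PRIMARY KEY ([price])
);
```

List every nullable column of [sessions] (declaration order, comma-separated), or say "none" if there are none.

- expires_at: declared NOT NULL → not nullable.
- payload: no NOT NULL constraint applies → nullable.
- region: declared NOT NULL → not nullable.
- user_agent: UNIQUE does not imply NOT NULL → nullable.
- currency: part of the PRIMARY KEY, which implies NOT NULL → not nullable.
- price: declared NOT NULL → not nullable.
- usage: DEFAULT only fills an omitted column; an explicit NULL is still allowed → nullable.
- name: declared NOT NULL → not nullable.
- session_id: declared NOT NULL → not nullable.
- amount: CHECK does not forbid NULL (a CHECK constraint passes when its expression is NULL) → nullable.
- seats: no NOT NULL constraint applies → nullable.

payload, user_agent, usage, amount, seats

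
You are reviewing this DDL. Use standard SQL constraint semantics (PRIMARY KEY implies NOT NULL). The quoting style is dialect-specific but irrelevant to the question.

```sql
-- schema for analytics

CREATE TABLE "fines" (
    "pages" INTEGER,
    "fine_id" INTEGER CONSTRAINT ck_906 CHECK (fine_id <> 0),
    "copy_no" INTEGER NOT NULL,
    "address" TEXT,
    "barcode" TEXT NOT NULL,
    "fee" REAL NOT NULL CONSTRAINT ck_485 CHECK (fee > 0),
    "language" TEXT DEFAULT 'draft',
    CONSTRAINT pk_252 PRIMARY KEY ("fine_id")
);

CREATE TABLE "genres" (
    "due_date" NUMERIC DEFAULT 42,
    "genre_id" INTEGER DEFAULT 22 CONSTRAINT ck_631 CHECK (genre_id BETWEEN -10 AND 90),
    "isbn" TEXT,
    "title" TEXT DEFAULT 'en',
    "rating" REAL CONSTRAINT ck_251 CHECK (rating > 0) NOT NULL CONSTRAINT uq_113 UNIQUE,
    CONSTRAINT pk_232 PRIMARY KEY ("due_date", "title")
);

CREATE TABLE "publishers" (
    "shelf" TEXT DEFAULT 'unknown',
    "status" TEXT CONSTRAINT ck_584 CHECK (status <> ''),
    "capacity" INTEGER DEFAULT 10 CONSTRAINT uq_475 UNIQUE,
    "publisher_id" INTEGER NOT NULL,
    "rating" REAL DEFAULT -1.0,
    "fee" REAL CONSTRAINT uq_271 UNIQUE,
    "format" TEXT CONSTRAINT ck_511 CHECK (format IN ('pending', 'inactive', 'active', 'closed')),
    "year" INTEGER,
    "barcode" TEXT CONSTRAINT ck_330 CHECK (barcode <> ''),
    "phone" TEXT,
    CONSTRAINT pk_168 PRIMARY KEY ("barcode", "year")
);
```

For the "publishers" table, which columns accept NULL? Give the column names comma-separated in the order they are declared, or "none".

- shelf: DEFAULT only fills an omitted column; an explicit NULL is still allowed → nullable.
- status: CHECK does not forbid NULL (a CHECK constraint passes when its expression is NULL) → nullable.
- capacity: UNIQUE does not imply NOT NULL → nullable.
- publisher_id: declared NOT NULL → not nullable.
- rating: DEFAULT only fills an omitted column; an explicit NULL is still allowed → nullable.
- fee: UNIQUE does not imply NOT NULL → nullable.
- format: CHECK does not forbid NULL (a CHECK constraint passes when its expression is NULL) → nullable.
- year: part of the PRIMARY KEY, which implies NOT NULL → not nullable.
- barcode: part of the PRIMARY KEY, which implies NOT NULL → not nullable.
- phone: no NOT NULL constraint applies → nullable.

shelf, status, capacity, rating, fee, format, phone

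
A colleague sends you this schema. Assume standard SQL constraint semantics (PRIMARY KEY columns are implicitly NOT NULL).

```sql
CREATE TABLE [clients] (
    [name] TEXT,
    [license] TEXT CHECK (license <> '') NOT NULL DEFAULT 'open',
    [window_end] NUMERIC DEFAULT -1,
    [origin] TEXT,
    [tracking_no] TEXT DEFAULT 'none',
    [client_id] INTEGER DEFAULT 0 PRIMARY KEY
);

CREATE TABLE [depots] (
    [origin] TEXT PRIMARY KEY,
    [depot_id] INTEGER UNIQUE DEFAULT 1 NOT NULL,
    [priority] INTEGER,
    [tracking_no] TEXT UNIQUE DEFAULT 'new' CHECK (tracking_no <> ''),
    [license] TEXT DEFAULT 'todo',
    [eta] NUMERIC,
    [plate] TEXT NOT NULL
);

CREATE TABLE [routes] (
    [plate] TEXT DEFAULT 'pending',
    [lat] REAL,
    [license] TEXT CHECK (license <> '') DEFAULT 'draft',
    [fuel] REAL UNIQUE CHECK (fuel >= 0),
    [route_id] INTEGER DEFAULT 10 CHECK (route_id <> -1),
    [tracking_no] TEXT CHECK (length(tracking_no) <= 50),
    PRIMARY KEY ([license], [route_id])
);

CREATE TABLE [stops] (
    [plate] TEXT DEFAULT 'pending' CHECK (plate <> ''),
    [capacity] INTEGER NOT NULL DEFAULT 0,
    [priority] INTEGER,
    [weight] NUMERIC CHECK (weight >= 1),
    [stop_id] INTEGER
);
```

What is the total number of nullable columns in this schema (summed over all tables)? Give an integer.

16

clients: 4 nullable (name, window_end, origin, tracking_no — PK (client_id) and explicit NOT NULL columns excluded).
depots: 4 nullable (priority, tracking_no, license, eta — PK (origin) and explicit NOT NULL columns excluded).
routes: 4 nullable (plate, lat, fuel, tracking_no — PK (license, route_id) and explicit NOT NULL columns excluded).
stops: 4 nullable (plate, priority, weight, stop_id — PK none and explicit NOT NULL columns excluded).
Total: 4 + 4 + 4 + 4 = 16.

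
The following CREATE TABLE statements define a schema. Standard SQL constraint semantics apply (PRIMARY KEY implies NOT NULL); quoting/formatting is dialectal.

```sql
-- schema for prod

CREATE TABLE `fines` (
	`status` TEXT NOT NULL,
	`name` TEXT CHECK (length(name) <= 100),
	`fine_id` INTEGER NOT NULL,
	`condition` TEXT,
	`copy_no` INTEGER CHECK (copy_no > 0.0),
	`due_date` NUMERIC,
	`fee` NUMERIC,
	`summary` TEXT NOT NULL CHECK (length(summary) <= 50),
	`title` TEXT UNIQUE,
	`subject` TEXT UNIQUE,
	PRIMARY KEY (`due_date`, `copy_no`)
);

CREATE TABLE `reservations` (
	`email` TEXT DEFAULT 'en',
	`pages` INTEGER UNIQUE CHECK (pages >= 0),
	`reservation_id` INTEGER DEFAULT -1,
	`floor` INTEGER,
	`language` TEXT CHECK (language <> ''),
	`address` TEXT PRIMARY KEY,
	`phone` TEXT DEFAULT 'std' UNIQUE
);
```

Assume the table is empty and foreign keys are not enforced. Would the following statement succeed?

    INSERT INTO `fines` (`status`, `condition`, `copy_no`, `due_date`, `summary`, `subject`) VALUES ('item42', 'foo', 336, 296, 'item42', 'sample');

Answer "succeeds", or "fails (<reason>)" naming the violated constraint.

fine_id is omitted from the column list and has no DEFAULT, so it would receive NULL.
But fine_id is declared NOT NULL.

fails (NOT NULL on fine_id)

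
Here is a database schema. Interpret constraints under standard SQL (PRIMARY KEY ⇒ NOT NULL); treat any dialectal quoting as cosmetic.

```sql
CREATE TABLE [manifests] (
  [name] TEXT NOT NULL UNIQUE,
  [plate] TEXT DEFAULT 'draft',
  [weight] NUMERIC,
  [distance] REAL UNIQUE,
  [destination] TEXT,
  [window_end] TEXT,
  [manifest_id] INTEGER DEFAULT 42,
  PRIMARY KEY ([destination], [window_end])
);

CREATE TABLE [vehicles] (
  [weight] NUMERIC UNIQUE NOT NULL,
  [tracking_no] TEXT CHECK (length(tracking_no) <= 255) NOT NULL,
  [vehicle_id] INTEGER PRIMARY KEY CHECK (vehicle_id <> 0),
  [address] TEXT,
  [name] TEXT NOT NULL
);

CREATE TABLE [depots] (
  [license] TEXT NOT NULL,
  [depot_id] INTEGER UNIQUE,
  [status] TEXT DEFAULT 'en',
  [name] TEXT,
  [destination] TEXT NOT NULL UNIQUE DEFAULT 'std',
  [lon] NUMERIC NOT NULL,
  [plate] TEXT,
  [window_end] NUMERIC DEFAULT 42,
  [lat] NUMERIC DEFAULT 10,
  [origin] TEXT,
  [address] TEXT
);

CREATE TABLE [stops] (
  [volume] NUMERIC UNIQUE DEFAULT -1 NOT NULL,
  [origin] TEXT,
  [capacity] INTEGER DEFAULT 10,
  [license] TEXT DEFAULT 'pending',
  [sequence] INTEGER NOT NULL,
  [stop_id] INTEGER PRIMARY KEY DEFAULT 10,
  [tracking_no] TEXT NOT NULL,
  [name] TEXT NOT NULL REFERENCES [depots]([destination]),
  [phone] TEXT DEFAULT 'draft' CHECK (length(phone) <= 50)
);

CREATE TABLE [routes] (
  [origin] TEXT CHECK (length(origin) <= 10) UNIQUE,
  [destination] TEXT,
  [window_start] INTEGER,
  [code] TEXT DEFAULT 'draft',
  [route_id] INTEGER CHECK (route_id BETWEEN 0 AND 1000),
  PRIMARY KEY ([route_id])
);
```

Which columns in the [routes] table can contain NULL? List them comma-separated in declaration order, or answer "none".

origin, destination, window_start, code

- origin: CHECK does not forbid NULL (a CHECK constraint passes when its expression is NULL) → nullable.
- destination: no NOT NULL constraint applies → nullable.
- window_start: no NOT NULL constraint applies → nullable.
- code: DEFAULT only fills an omitted column; an explicit NULL is still allowed → nullable.
- route_id: part of the PRIMARY KEY, which implies NOT NULL → not nullable.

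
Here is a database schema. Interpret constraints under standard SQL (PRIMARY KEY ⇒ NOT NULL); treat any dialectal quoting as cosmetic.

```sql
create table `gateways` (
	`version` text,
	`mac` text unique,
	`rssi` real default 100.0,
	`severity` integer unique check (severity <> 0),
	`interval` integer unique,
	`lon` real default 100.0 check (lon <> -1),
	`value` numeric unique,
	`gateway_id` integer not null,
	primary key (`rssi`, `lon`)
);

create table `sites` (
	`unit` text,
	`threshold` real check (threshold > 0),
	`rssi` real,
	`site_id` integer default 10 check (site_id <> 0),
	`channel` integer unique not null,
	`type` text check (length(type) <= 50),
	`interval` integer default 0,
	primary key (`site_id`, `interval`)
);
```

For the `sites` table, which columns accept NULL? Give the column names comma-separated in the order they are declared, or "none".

unit, threshold, rssi, type

- unit: no NOT NULL constraint applies → nullable.
- threshold: CHECK does not forbid NULL (a CHECK constraint passes when its expression is NULL) → nullable.
- rssi: no NOT NULL constraint applies → nullable.
- site_id: part of the PRIMARY KEY, which implies NOT NULL → not nullable.
- channel: declared NOT NULL → not nullable.
- type: CHECK does not forbid NULL (a CHECK constraint passes when its expression is NULL) → nullable.
- interval: part of the PRIMARY KEY, which implies NOT NULL → not nullable.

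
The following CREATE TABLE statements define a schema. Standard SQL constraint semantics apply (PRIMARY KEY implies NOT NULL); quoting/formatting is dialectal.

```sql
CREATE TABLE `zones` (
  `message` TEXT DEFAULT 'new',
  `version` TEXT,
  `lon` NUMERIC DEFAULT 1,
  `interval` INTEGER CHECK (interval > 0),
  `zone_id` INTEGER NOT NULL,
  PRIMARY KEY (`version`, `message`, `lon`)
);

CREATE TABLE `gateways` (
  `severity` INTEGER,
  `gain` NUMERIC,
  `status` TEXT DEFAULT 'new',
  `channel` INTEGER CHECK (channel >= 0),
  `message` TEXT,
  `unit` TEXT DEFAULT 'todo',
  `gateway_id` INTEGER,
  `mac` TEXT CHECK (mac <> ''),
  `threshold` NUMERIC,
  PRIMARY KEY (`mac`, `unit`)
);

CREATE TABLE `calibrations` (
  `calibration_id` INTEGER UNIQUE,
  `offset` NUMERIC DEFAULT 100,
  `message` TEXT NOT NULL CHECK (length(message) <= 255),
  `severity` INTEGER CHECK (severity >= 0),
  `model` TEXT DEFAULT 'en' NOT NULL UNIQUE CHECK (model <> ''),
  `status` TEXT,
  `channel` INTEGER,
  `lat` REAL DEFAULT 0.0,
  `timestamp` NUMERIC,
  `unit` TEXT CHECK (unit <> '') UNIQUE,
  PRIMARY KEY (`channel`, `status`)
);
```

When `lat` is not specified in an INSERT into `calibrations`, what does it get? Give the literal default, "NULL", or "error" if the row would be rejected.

lat has an explicit DEFAULT 0.0.
When the column is omitted from an INSERT, that default is used.

0.0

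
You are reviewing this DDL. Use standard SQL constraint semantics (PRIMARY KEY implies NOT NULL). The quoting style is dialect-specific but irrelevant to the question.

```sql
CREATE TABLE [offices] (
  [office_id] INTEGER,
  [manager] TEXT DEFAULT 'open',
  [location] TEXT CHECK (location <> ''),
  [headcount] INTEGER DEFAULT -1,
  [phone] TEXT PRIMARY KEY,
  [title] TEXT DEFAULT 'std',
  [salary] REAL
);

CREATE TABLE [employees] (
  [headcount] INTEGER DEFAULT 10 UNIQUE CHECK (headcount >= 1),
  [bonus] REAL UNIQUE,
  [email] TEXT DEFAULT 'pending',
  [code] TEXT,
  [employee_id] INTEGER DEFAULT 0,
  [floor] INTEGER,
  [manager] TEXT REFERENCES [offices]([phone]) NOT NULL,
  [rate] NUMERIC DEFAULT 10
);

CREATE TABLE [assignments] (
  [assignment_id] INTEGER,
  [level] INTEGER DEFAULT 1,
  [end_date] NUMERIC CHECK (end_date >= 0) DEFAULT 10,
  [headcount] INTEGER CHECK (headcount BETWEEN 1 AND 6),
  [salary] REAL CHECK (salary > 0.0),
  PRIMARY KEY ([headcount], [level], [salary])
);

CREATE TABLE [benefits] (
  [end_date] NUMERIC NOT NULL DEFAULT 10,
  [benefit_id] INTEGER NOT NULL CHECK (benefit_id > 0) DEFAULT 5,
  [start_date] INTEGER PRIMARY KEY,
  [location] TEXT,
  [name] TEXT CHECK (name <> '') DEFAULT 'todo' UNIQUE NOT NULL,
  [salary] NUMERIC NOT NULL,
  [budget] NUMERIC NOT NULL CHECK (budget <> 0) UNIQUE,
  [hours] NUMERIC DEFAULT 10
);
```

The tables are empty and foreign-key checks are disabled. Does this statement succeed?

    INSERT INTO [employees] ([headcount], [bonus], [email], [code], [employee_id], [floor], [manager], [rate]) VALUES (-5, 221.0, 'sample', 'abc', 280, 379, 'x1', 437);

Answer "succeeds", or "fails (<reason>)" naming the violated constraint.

The value -5 for headcount violates CHECK (headcount >= 1).

fails (CHECK on headcount)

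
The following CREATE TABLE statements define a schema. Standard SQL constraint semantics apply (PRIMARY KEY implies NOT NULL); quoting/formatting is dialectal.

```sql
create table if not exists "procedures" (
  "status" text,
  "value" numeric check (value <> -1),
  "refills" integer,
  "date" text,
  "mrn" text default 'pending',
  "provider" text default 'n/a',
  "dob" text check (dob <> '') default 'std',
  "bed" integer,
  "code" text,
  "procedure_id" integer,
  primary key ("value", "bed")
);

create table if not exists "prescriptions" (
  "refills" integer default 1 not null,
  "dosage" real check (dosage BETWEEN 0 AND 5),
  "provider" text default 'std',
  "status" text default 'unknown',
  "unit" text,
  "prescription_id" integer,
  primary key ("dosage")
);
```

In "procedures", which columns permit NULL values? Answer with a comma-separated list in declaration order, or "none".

status, refills, date, mrn, provider, dob, code, procedure_id

- status: no NOT NULL constraint applies → nullable.
- value: part of the PRIMARY KEY, which implies NOT NULL → not nullable.
- refills: no NOT NULL constraint applies → nullable.
- date: no NOT NULL constraint applies → nullable.
- mrn: DEFAULT only fills an omitted column; an explicit NULL is still allowed → nullable.
- provider: DEFAULT only fills an omitted column; an explicit NULL is still allowed → nullable.
- dob: CHECK does not forbid NULL (a CHECK constraint passes when its expression is NULL) → nullable.
- bed: part of the PRIMARY KEY, which implies NOT NULL → not nullable.
- code: no NOT NULL constraint applies → nullable.
- procedure_id: no NOT NULL constraint applies → nullable.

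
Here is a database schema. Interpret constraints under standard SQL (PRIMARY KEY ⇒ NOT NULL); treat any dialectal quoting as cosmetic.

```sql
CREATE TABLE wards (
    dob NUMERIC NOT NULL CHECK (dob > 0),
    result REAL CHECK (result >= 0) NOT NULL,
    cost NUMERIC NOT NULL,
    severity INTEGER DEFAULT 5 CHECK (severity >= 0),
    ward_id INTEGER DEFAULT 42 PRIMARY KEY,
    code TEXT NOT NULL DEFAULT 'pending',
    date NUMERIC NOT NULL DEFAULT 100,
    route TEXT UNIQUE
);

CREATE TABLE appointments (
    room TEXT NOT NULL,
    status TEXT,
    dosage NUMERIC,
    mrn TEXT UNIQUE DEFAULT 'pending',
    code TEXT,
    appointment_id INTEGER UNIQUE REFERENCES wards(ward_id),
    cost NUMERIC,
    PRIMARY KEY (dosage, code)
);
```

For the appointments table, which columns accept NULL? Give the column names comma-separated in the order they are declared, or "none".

- room: declared NOT NULL → not nullable.
- status: no NOT NULL constraint applies → nullable.
- dosage: part of the PRIMARY KEY, which implies NOT NULL → not nullable.
- mrn: UNIQUE does not imply NOT NULL → nullable.
- code: part of the PRIMARY KEY, which implies NOT NULL → not nullable.
- appointment_id: a foreign key column may be NULL unless separately constrained → nullable.
- cost: no NOT NULL constraint applies → nullable.

status, mrn, appointment_id, cost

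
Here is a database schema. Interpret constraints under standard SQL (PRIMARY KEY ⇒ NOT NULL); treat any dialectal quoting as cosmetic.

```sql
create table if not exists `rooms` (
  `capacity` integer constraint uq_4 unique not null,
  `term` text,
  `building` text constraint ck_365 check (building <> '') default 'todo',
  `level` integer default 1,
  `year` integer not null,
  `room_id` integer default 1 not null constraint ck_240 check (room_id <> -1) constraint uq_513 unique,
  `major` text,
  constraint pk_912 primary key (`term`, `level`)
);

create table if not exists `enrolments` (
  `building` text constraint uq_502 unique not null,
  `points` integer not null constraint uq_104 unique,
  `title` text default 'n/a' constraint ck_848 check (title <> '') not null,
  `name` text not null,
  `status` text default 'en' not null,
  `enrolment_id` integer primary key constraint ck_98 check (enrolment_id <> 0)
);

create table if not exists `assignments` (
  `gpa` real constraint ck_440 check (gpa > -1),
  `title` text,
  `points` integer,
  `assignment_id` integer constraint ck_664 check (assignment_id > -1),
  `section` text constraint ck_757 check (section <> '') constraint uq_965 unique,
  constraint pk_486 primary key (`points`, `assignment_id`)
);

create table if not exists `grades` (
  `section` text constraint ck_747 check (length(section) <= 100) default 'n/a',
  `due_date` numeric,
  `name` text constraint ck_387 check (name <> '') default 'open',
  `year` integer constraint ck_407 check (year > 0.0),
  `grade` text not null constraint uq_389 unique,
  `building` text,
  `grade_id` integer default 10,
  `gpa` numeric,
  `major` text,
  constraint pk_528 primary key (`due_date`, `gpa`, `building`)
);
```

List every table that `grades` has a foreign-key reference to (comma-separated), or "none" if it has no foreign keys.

No column in grades has a REFERENCES clause.

none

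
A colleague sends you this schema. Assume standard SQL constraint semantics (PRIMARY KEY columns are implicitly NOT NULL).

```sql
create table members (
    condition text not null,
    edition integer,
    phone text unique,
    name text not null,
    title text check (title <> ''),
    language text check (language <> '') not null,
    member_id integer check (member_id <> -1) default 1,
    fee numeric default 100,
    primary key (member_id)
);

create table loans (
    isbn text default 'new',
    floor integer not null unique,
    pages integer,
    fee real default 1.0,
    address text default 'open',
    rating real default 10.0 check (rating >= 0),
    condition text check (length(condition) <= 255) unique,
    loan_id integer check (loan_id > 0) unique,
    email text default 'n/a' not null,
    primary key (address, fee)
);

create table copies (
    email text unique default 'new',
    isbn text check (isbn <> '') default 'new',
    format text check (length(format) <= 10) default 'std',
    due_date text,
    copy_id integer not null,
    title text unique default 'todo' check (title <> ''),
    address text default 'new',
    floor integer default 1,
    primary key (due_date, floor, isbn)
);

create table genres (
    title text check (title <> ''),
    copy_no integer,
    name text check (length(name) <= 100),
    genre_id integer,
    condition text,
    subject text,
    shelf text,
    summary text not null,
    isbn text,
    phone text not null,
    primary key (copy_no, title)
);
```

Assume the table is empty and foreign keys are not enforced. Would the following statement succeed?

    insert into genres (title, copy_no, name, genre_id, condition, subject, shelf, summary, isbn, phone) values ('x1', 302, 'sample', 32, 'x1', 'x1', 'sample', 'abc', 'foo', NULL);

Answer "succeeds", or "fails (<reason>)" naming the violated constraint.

phone is explicitly set to NULL, but phone is declared NOT NULL.

fails (NOT NULL on phone)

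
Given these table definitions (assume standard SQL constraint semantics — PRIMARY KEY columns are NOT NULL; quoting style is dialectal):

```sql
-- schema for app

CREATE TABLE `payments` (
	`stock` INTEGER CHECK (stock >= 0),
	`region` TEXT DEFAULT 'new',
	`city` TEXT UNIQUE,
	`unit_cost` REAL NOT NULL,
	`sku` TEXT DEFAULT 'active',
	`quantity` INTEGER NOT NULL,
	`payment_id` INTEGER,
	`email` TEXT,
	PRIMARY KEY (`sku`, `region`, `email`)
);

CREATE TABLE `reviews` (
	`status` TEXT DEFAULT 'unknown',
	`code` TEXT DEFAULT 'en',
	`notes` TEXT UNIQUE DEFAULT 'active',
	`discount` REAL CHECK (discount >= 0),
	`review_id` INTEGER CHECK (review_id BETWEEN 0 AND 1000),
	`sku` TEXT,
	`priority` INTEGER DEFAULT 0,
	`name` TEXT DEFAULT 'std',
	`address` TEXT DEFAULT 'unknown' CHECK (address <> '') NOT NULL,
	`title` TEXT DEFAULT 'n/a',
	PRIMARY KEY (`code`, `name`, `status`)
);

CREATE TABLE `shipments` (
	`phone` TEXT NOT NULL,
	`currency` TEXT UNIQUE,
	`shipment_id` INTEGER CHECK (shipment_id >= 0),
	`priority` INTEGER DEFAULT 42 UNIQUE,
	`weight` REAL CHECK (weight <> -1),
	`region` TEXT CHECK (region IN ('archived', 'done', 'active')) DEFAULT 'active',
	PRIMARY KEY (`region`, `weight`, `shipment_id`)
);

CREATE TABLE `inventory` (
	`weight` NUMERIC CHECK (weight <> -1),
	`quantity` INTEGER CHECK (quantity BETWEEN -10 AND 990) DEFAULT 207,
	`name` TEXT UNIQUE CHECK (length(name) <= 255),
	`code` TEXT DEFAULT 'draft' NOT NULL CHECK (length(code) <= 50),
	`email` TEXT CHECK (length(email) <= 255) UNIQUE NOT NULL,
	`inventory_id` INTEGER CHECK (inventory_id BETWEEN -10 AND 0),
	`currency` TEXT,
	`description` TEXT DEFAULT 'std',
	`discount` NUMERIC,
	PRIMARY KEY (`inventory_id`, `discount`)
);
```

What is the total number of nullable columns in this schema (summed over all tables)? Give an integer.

16

payments: 3 nullable (stock, city, payment_id — PK (sku, region, email) and explicit NOT NULL columns excluded).
reviews: 6 nullable (notes, discount, review_id, sku, priority, title — PK (code, name, status) and explicit NOT NULL columns excluded).
shipments: 2 nullable (currency, priority — PK (region, weight, shipment_id) and explicit NOT NULL columns excluded).
inventory: 5 nullable (weight, quantity, name, currency, description — PK (inventory_id, discount) and explicit NOT NULL columns excluded).
Total: 3 + 6 + 2 + 5 = 16.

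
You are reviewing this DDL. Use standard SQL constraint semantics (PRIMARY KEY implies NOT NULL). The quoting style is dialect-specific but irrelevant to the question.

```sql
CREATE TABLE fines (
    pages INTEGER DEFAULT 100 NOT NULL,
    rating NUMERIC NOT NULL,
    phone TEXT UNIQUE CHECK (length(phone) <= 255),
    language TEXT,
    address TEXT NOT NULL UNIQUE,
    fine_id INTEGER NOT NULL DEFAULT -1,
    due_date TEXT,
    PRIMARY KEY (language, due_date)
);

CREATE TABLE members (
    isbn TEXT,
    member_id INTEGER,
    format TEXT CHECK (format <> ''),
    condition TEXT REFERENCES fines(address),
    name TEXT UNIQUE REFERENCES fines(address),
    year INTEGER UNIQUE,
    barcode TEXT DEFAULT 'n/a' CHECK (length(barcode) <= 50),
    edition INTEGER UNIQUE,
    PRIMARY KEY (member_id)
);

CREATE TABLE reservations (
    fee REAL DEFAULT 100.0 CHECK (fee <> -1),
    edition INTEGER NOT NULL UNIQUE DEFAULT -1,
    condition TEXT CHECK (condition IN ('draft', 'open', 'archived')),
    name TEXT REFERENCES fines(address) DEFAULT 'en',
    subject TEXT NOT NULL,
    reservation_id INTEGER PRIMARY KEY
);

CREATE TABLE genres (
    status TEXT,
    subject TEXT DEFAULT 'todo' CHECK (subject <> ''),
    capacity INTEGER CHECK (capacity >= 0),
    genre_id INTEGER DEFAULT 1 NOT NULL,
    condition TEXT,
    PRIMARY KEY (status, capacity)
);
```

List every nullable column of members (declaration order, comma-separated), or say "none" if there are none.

- isbn: no NOT NULL constraint applies → nullable.
- member_id: part of the PRIMARY KEY, which implies NOT NULL → not nullable.
- format: CHECK does not forbid NULL (a CHECK constraint passes when its expression is NULL) → nullable.
- condition: a foreign key column may be NULL unless separately constrained → nullable.
- name: a foreign key column may be NULL unless separately constrained → nullable.
- year: UNIQUE does not imply NOT NULL → nullable.
- barcode: CHECK does not forbid NULL (a CHECK constraint passes when its expression is NULL) → nullable.
- edition: UNIQUE does not imply NOT NULL → nullable.

isbn, format, condition, name, year, barcode, edition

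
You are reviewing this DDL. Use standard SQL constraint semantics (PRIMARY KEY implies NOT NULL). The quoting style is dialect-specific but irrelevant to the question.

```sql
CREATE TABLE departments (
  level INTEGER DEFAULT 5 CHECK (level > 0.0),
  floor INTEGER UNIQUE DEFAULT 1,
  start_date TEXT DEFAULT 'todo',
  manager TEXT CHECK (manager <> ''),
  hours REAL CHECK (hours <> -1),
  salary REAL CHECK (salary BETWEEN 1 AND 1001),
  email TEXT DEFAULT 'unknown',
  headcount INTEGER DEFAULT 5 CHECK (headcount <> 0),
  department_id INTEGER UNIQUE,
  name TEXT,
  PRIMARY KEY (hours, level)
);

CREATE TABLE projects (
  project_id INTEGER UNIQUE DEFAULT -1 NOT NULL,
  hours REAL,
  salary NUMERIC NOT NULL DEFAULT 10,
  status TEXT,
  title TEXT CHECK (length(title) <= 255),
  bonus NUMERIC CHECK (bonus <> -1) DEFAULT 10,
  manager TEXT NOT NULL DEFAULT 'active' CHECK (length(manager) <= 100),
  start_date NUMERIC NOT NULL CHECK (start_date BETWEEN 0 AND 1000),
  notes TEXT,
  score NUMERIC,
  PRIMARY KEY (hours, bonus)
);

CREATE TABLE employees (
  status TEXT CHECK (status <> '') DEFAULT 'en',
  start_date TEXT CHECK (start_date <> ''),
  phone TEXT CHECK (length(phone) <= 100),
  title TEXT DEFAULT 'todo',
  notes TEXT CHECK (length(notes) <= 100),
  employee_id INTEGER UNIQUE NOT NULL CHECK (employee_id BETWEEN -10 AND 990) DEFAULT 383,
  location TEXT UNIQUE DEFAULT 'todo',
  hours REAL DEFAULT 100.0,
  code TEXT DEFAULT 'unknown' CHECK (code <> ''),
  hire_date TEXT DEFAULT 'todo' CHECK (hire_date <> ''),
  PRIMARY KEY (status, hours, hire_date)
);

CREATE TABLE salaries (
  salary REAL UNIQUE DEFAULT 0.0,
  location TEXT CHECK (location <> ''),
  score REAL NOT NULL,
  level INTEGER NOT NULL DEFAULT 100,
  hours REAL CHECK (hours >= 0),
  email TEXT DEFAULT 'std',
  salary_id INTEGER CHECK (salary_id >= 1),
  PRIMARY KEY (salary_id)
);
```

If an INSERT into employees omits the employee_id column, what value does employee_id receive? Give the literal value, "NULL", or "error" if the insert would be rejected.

383

employee_id has an explicit DEFAULT 383.
When the column is omitted from an INSERT, that default is used.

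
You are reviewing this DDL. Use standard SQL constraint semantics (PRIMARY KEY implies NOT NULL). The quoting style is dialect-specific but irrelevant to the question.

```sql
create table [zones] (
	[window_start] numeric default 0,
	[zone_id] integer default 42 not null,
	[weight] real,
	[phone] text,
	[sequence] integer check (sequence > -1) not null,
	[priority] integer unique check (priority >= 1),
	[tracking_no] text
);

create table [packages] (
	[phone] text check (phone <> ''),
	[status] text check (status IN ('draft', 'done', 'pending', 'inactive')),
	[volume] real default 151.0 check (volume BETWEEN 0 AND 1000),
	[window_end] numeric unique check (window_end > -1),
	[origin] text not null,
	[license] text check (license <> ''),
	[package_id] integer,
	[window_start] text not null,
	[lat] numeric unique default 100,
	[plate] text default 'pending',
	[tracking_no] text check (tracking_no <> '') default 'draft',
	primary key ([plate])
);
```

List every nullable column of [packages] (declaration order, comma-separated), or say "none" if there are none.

- phone: CHECK does not forbid NULL (a CHECK constraint passes when its expression is NULL) → nullable.
- status: CHECK does not forbid NULL (a CHECK constraint passes when its expression is NULL) → nullable.
- volume: CHECK does not forbid NULL (a CHECK constraint passes when its expression is NULL) → nullable.
- window_end: CHECK does not forbid NULL (a CHECK constraint passes when its expression is NULL) → nullable.
- origin: declared NOT NULL → not nullable.
- license: CHECK does not forbid NULL (a CHECK constraint passes when its expression is NULL) → nullable.
- package_id: no NOT NULL constraint applies → nullable.
- window_start: declared NOT NULL → not nullable.
- lat: UNIQUE does not imply NOT NULL → nullable.
- plate: part of the PRIMARY KEY, which implies NOT NULL → not nullable.
- tracking_no: CHECK does not forbid NULL (a CHECK constraint passes when its expression is NULL) → nullable.

phone, status, volume, window_end, license, package_id, lat, tracking_no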